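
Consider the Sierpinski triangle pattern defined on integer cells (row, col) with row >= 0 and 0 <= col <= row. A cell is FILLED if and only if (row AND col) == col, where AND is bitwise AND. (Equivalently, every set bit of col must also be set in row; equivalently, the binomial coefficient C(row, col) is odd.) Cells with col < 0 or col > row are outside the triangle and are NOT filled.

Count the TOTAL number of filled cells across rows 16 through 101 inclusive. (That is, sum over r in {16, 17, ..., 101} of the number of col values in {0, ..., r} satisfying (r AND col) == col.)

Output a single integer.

r16=10000 pc1: +2 =2
r17=10001 pc2: +4 =6
r18=10010 pc2: +4 =10
r19=10011 pc3: +8 =18
r20=10100 pc2: +4 =22
r21=10101 pc3: +8 =30
r22=10110 pc3: +8 =38
r23=10111 pc4: +16 =54
r24=11000 pc2: +4 =58
r25=11001 pc3: +8 =66
r26=11010 pc3: +8 =74
r27=11011 pc4: +16 =90
r28=11100 pc3: +8 =98
r29=11101 pc4: +16 =114
r30=11110 pc4: +16 =130
r31=11111 pc5: +32 =162
r32=100000 pc1: +2 =164
r33=100001 pc2: +4 =168
r34=100010 pc2: +4 =172
r35=100011 pc3: +8 =180
r36=100100 pc2: +4 =184
r37=100101 pc3: +8 =192
r38=100110 pc3: +8 =200
r39=100111 pc4: +16 =216
r40=101000 pc2: +4 =220
r41=101001 pc3: +8 =228
r42=101010 pc3: +8 =236
r43=101011 pc4: +16 =252
r44=101100 pc3: +8 =260
r45=101101 pc4: +16 =276
r46=101110 pc4: +16 =292
r47=101111 pc5: +32 =324
r48=110000 pc2: +4 =328
r49=110001 pc3: +8 =336
r50=110010 pc3: +8 =344
r51=110011 pc4: +16 =360
r52=110100 pc3: +8 =368
r53=110101 pc4: +16 =384
r54=110110 pc4: +16 =400
r55=110111 pc5: +32 =432
r56=111000 pc3: +8 =440
r57=111001 pc4: +16 =456
r58=111010 pc4: +16 =472
r59=111011 pc5: +32 =504
r60=111100 pc4: +16 =520
r61=111101 pc5: +32 =552
r62=111110 pc5: +32 =584
r63=111111 pc6: +64 =648
r64=1000000 pc1: +2 =650
r65=1000001 pc2: +4 =654
r66=1000010 pc2: +4 =658
r67=1000011 pc3: +8 =666
r68=1000100 pc2: +4 =670
r69=1000101 pc3: +8 =678
r70=1000110 pc3: +8 =686
r71=1000111 pc4: +16 =702
r72=1001000 pc2: +4 =706
r73=1001001 pc3: +8 =714
r74=1001010 pc3: +8 =722
r75=1001011 pc4: +16 =738
r76=1001100 pc3: +8 =746
r77=1001101 pc4: +16 =762
r78=1001110 pc4: +16 =778
r79=1001111 pc5: +32 =810
r80=1010000 pc2: +4 =814
r81=1010001 pc3: +8 =822
r82=1010010 pc3: +8 =830
r83=1010011 pc4: +16 =846
r84=1010100 pc3: +8 =854
r85=1010101 pc4: +16 =870
r86=1010110 pc4: +16 =886
r87=1010111 pc5: +32 =918
r88=1011000 pc3: +8 =926
r89=1011001 pc4: +16 =942
r90=1011010 pc4: +16 =958
r91=1011011 pc5: +32 =990
r92=1011100 pc4: +16 =1006
r93=1011101 pc5: +32 =1038
r94=1011110 pc5: +32 =1070
r95=1011111 pc6: +64 =1134
r96=1100000 pc2: +4 =1138
r97=1100001 pc3: +8 =1146
r98=1100010 pc3: +8 =1154
r99=1100011 pc4: +16 =1170
r100=1100100 pc3: +8 =1178
r101=1100101 pc4: +16 =1194

Answer: 1194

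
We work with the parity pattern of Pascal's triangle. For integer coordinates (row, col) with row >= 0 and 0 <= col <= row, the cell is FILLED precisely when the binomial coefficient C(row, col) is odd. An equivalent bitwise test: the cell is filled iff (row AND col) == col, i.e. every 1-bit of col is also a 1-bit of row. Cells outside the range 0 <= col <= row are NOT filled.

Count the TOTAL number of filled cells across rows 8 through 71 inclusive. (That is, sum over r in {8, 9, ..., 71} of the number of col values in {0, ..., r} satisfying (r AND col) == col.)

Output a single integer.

Answer: 756

Derivation:
r8=1000 pc1: +2 =2
r9=1001 pc2: +4 =6
r10=1010 pc2: +4 =10
r11=1011 pc3: +8 =18
r12=1100 pc2: +4 =22
r13=1101 pc3: +8 =30
r14=1110 pc3: +8 =38
r15=1111 pc4: +16 =54
r16=10000 pc1: +2 =56
r17=10001 pc2: +4 =60
r18=10010 pc2: +4 =64
r19=10011 pc3: +8 =72
r20=10100 pc2: +4 =76
r21=10101 pc3: +8 =84
r22=10110 pc3: +8 =92
r23=10111 pc4: +16 =108
r24=11000 pc2: +4 =112
r25=11001 pc3: +8 =120
r26=11010 pc3: +8 =128
r27=11011 pc4: +16 =144
r28=11100 pc3: +8 =152
r29=11101 pc4: +16 =168
r30=11110 pc4: +16 =184
r31=11111 pc5: +32 =216
r32=100000 pc1: +2 =218
r33=100001 pc2: +4 =222
r34=100010 pc2: +4 =226
r35=100011 pc3: +8 =234
r36=100100 pc2: +4 =238
r37=100101 pc3: +8 =246
r38=100110 pc3: +8 =254
r39=100111 pc4: +16 =270
r40=101000 pc2: +4 =274
r41=101001 pc3: +8 =282
r42=101010 pc3: +8 =290
r43=101011 pc4: +16 =306
r44=101100 pc3: +8 =314
r45=101101 pc4: +16 =330
r46=101110 pc4: +16 =346
r47=101111 pc5: +32 =378
r48=110000 pc2: +4 =382
r49=110001 pc3: +8 =390
r50=110010 pc3: +8 =398
r51=110011 pc4: +16 =414
r52=110100 pc3: +8 =422
r53=110101 pc4: +16 =438
r54=110110 pc4: +16 =454
r55=110111 pc5: +32 =486
r56=111000 pc3: +8 =494
r57=111001 pc4: +16 =510
r58=111010 pc4: +16 =526
r59=111011 pc5: +32 =558
r60=111100 pc4: +16 =574
r61=111101 pc5: +32 =606
r62=111110 pc5: +32 =638
r63=111111 pc6: +64 =702
r64=1000000 pc1: +2 =704
r65=1000001 pc2: +4 =708
r66=1000010 pc2: +4 =712
r67=1000011 pc3: +8 =720
r68=1000100 pc2: +4 =724
r69=1000101 pc3: +8 =732
r70=1000110 pc3: +8 =740
r71=1000111 pc4: +16 =756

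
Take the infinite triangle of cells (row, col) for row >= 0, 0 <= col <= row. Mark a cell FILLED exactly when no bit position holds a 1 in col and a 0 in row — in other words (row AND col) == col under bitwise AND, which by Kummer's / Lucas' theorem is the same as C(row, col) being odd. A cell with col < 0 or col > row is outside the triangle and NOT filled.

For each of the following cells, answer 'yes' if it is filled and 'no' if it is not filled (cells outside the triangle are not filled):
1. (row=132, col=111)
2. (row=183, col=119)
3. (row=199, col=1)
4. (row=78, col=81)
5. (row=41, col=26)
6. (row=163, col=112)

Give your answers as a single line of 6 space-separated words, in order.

Answer: no no yes no no no

Derivation:
(132,111): row=0b10000100, col=0b1101111, row AND col = 0b100 = 4; 4 != 111 -> empty
(183,119): row=0b10110111, col=0b1110111, row AND col = 0b110111 = 55; 55 != 119 -> empty
(199,1): row=0b11000111, col=0b1, row AND col = 0b1 = 1; 1 == 1 -> filled
(78,81): col outside [0, 78] -> not filled
(41,26): row=0b101001, col=0b11010, row AND col = 0b1000 = 8; 8 != 26 -> empty
(163,112): row=0b10100011, col=0b1110000, row AND col = 0b100000 = 32; 32 != 112 -> empty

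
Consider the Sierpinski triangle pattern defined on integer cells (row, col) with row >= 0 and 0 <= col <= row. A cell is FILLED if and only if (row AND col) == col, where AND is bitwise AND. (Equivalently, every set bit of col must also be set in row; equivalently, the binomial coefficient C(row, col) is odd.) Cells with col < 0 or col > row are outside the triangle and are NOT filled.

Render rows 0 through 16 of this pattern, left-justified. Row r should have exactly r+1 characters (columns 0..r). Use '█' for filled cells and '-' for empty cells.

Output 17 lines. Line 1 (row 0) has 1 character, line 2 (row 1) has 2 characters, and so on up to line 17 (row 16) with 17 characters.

r0=0: █
r1=1: ██
r2=10: █-█
r3=11: ████
r4=100: █---█
r5=101: ██--██
r6=110: █-█-█-█
r7=111: ████████
r8=1000: █-------█
r9=1001: ██------██
r10=1010: █-█-----█-█
r11=1011: ████----████
r12=1100: █---█---█---█
r13=1101: ██--██--██--██
r14=1110: █-█-█-█-█-█-█-█
r15=1111: ████████████████
r16=10000: █---------------█

Answer: █
██
█-█
████
█---█
██--██
█-█-█-█
████████
█-------█
██------██
█-█-----█-█
████----████
█---█---█---█
██--██--██--██
█-█-█-█-█-█-█-█
████████████████
█---------------█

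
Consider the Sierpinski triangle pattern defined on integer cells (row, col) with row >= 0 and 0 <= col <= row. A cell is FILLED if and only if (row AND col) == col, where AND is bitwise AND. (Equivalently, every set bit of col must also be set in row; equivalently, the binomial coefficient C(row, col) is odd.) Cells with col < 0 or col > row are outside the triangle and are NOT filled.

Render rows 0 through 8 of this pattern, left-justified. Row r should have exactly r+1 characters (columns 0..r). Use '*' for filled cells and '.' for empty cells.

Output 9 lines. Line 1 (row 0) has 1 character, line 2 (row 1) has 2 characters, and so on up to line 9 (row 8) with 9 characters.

r0=0: *
r1=1: **
r2=10: *.*
r3=11: ****
r4=100: *...*
r5=101: **..**
r6=110: *.*.*.*
r7=111: ********
r8=1000: *.......*

Answer: *
**
*.*
****
*...*
**..**
*.*.*.*
********
*.......*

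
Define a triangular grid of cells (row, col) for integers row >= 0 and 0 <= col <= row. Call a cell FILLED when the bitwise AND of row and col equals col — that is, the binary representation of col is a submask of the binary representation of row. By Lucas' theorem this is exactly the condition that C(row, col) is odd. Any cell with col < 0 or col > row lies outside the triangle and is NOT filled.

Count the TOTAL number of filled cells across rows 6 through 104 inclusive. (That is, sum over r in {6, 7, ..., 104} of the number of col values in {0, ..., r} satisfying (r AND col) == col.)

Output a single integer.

Answer: 1316

Derivation:
r6=110 pc2: +4 =4
r7=111 pc3: +8 =12
r8=1000 pc1: +2 =14
r9=1001 pc2: +4 =18
r10=1010 pc2: +4 =22
r11=1011 pc3: +8 =30
r12=1100 pc2: +4 =34
r13=1101 pc3: +8 =42
r14=1110 pc3: +8 =50
r15=1111 pc4: +16 =66
r16=10000 pc1: +2 =68
r17=10001 pc2: +4 =72
r18=10010 pc2: +4 =76
r19=10011 pc3: +8 =84
r20=10100 pc2: +4 =88
r21=10101 pc3: +8 =96
r22=10110 pc3: +8 =104
r23=10111 pc4: +16 =120
r24=11000 pc2: +4 =124
r25=11001 pc3: +8 =132
r26=11010 pc3: +8 =140
r27=11011 pc4: +16 =156
r28=11100 pc3: +8 =164
r29=11101 pc4: +16 =180
r30=11110 pc4: +16 =196
r31=11111 pc5: +32 =228
r32=100000 pc1: +2 =230
r33=100001 pc2: +4 =234
r34=100010 pc2: +4 =238
r35=100011 pc3: +8 =246
r36=100100 pc2: +4 =250
r37=100101 pc3: +8 =258
r38=100110 pc3: +8 =266
r39=100111 pc4: +16 =282
r40=101000 pc2: +4 =286
r41=101001 pc3: +8 =294
r42=101010 pc3: +8 =302
r43=101011 pc4: +16 =318
r44=101100 pc3: +8 =326
r45=101101 pc4: +16 =342
r46=101110 pc4: +16 =358
r47=101111 pc5: +32 =390
r48=110000 pc2: +4 =394
r49=110001 pc3: +8 =402
r50=110010 pc3: +8 =410
r51=110011 pc4: +16 =426
r52=110100 pc3: +8 =434
r53=110101 pc4: +16 =450
r54=110110 pc4: +16 =466
r55=110111 pc5: +32 =498
r56=111000 pc3: +8 =506
r57=111001 pc4: +16 =522
r58=111010 pc4: +16 =538
r59=111011 pc5: +32 =570
r60=111100 pc4: +16 =586
r61=111101 pc5: +32 =618
r62=111110 pc5: +32 =650
r63=111111 pc6: +64 =714
r64=1000000 pc1: +2 =716
r65=1000001 pc2: +4 =720
r66=1000010 pc2: +4 =724
r67=1000011 pc3: +8 =732
r68=1000100 pc2: +4 =736
r69=1000101 pc3: +8 =744
r70=1000110 pc3: +8 =752
r71=1000111 pc4: +16 =768
r72=1001000 pc2: +4 =772
r73=1001001 pc3: +8 =780
r74=1001010 pc3: +8 =788
r75=1001011 pc4: +16 =804
r76=1001100 pc3: +8 =812
r77=1001101 pc4: +16 =828
r78=1001110 pc4: +16 =844
r79=1001111 pc5: +32 =876
r80=1010000 pc2: +4 =880
r81=1010001 pc3: +8 =888
r82=1010010 pc3: +8 =896
r83=1010011 pc4: +16 =912
r84=1010100 pc3: +8 =920
r85=1010101 pc4: +16 =936
r86=1010110 pc4: +16 =952
r87=1010111 pc5: +32 =984
r88=1011000 pc3: +8 =992
r89=1011001 pc4: +16 =1008
r90=1011010 pc4: +16 =1024
r91=1011011 pc5: +32 =1056
r92=1011100 pc4: +16 =1072
r93=1011101 pc5: +32 =1104
r94=1011110 pc5: +32 =1136
r95=1011111 pc6: +64 =1200
r96=1100000 pc2: +4 =1204
r97=1100001 pc3: +8 =1212
r98=1100010 pc3: +8 =1220
r99=1100011 pc4: +16 =1236
r100=1100100 pc3: +8 =1244
r101=1100101 pc4: +16 =1260
r102=1100110 pc4: +16 =1276
r103=1100111 pc5: +32 =1308
r104=1101000 pc3: +8 =1316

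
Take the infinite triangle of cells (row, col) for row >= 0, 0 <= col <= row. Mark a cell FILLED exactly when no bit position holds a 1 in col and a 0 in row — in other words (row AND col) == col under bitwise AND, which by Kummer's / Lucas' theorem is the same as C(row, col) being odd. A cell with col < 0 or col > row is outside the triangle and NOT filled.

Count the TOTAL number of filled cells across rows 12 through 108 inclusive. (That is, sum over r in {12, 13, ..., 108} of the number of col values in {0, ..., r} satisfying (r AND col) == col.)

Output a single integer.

Answer: 1366

Derivation:
r12=1100 pc2: +4 =4
r13=1101 pc3: +8 =12
r14=1110 pc3: +8 =20
r15=1111 pc4: +16 =36
r16=10000 pc1: +2 =38
r17=10001 pc2: +4 =42
r18=10010 pc2: +4 =46
r19=10011 pc3: +8 =54
r20=10100 pc2: +4 =58
r21=10101 pc3: +8 =66
r22=10110 pc3: +8 =74
r23=10111 pc4: +16 =90
r24=11000 pc2: +4 =94
r25=11001 pc3: +8 =102
r26=11010 pc3: +8 =110
r27=11011 pc4: +16 =126
r28=11100 pc3: +8 =134
r29=11101 pc4: +16 =150
r30=11110 pc4: +16 =166
r31=11111 pc5: +32 =198
r32=100000 pc1: +2 =200
r33=100001 pc2: +4 =204
r34=100010 pc2: +4 =208
r35=100011 pc3: +8 =216
r36=100100 pc2: +4 =220
r37=100101 pc3: +8 =228
r38=100110 pc3: +8 =236
r39=100111 pc4: +16 =252
r40=101000 pc2: +4 =256
r41=101001 pc3: +8 =264
r42=101010 pc3: +8 =272
r43=101011 pc4: +16 =288
r44=101100 pc3: +8 =296
r45=101101 pc4: +16 =312
r46=101110 pc4: +16 =328
r47=101111 pc5: +32 =360
r48=110000 pc2: +4 =364
r49=110001 pc3: +8 =372
r50=110010 pc3: +8 =380
r51=110011 pc4: +16 =396
r52=110100 pc3: +8 =404
r53=110101 pc4: +16 =420
r54=110110 pc4: +16 =436
r55=110111 pc5: +32 =468
r56=111000 pc3: +8 =476
r57=111001 pc4: +16 =492
r58=111010 pc4: +16 =508
r59=111011 pc5: +32 =540
r60=111100 pc4: +16 =556
r61=111101 pc5: +32 =588
r62=111110 pc5: +32 =620
r63=111111 pc6: +64 =684
r64=1000000 pc1: +2 =686
r65=1000001 pc2: +4 =690
r66=1000010 pc2: +4 =694
r67=1000011 pc3: +8 =702
r68=1000100 pc2: +4 =706
r69=1000101 pc3: +8 =714
r70=1000110 pc3: +8 =722
r71=1000111 pc4: +16 =738
r72=1001000 pc2: +4 =742
r73=1001001 pc3: +8 =750
r74=1001010 pc3: +8 =758
r75=1001011 pc4: +16 =774
r76=1001100 pc3: +8 =782
r77=1001101 pc4: +16 =798
r78=1001110 pc4: +16 =814
r79=1001111 pc5: +32 =846
r80=1010000 pc2: +4 =850
r81=1010001 pc3: +8 =858
r82=1010010 pc3: +8 =866
r83=1010011 pc4: +16 =882
r84=1010100 pc3: +8 =890
r85=1010101 pc4: +16 =906
r86=1010110 pc4: +16 =922
r87=1010111 pc5: +32 =954
r88=1011000 pc3: +8 =962
r89=1011001 pc4: +16 =978
r90=1011010 pc4: +16 =994
r91=1011011 pc5: +32 =1026
r92=1011100 pc4: +16 =1042
r93=1011101 pc5: +32 =1074
r94=1011110 pc5: +32 =1106
r95=1011111 pc6: +64 =1170
r96=1100000 pc2: +4 =1174
r97=1100001 pc3: +8 =1182
r98=1100010 pc3: +8 =1190
r99=1100011 pc4: +16 =1206
r100=1100100 pc3: +8 =1214
r101=1100101 pc4: +16 =1230
r102=1100110 pc4: +16 =1246
r103=1100111 pc5: +32 =1278
r104=1101000 pc3: +8 =1286
r105=1101001 pc4: +16 =1302
r106=1101010 pc4: +16 =1318
r107=1101011 pc5: +32 =1350
r108=1101100 pc4: +16 =1366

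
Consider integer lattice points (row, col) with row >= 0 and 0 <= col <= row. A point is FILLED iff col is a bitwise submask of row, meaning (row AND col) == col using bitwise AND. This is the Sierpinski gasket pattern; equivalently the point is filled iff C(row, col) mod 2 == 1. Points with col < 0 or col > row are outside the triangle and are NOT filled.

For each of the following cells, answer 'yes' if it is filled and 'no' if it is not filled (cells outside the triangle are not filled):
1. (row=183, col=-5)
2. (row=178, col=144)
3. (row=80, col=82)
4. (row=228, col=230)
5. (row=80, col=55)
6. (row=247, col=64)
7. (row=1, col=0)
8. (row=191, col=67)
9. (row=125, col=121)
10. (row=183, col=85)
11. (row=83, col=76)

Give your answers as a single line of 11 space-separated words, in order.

(183,-5): col outside [0, 183] -> not filled
(178,144): row=0b10110010, col=0b10010000, row AND col = 0b10010000 = 144; 144 == 144 -> filled
(80,82): col outside [0, 80] -> not filled
(228,230): col outside [0, 228] -> not filled
(80,55): row=0b1010000, col=0b110111, row AND col = 0b10000 = 16; 16 != 55 -> empty
(247,64): row=0b11110111, col=0b1000000, row AND col = 0b1000000 = 64; 64 == 64 -> filled
(1,0): row=0b1, col=0b0, row AND col = 0b0 = 0; 0 == 0 -> filled
(191,67): row=0b10111111, col=0b1000011, row AND col = 0b11 = 3; 3 != 67 -> empty
(125,121): row=0b1111101, col=0b1111001, row AND col = 0b1111001 = 121; 121 == 121 -> filled
(183,85): row=0b10110111, col=0b1010101, row AND col = 0b10101 = 21; 21 != 85 -> empty
(83,76): row=0b1010011, col=0b1001100, row AND col = 0b1000000 = 64; 64 != 76 -> empty

Answer: no yes no no no yes yes no yes no no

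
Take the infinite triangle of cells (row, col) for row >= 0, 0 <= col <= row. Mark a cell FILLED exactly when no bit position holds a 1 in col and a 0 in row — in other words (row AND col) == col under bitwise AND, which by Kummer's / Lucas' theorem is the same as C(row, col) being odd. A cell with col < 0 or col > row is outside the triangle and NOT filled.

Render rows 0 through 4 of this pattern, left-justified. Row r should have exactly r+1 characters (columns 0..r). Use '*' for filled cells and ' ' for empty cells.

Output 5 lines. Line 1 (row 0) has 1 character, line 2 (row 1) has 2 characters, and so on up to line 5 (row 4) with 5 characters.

r0=0: *
r1=1: **
r2=10: * *
r3=11: ****
r4=100: *   *

Answer: *
**
* *
****
*   *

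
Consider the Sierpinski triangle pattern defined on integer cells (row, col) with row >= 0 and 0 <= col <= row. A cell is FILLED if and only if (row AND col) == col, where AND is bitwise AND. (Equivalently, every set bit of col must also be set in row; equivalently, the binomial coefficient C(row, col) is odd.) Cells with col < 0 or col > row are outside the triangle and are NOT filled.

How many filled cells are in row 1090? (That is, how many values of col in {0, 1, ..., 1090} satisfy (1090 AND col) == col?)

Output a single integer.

Answer: 8

Derivation:
1090 in binary = 10001000010
popcount(1090) = number of 1-bits in 10001000010 = 3
A col c satisfies (1090 AND c) == c iff every set bit of c is also set in 1090; each of the 3 set bits of 1090 can independently be on or off in c.
count = 2^3 = 8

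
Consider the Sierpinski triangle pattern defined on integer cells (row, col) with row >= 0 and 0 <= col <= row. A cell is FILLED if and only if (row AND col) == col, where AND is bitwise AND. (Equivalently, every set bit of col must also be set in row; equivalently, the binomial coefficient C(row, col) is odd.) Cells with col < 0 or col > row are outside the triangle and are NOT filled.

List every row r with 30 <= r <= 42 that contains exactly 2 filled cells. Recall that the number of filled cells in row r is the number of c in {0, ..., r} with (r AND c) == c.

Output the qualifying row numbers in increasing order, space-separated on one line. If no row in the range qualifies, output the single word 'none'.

Answer: 32

Derivation:
Row r has 2^popcount(r) filled cells, so we need popcount(r) = log2(2) = 1.
Scan r = 30..42 and keep those with exactly 1 one-bits:
r=30=11110 popcount=4 -> skip
r=31=11111 popcount=5 -> skip
r=32=100000 popcount=1 -> KEEP
r=33=100001 popcount=2 -> skip
r=34=100010 popcount=2 -> skip
r=35=100011 popcount=3 -> skip
r=36=100100 popcount=2 -> skip
r=37=100101 popcount=3 -> skip
r=38=100110 popcount=3 -> skip
r=39=100111 popcount=4 -> skip
r=40=101000 popcount=2 -> skip
r=41=101001 popcount=3 -> skip
r=42=101010 popcount=3 -> skip
Kept rows: 32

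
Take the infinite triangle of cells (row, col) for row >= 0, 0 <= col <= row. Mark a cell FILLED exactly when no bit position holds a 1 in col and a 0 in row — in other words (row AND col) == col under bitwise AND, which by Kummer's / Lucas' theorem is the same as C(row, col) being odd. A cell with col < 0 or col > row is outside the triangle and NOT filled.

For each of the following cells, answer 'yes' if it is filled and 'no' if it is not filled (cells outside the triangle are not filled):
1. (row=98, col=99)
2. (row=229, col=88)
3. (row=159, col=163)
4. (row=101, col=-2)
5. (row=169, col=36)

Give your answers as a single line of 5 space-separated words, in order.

(98,99): col outside [0, 98] -> not filled
(229,88): row=0b11100101, col=0b1011000, row AND col = 0b1000000 = 64; 64 != 88 -> empty
(159,163): col outside [0, 159] -> not filled
(101,-2): col outside [0, 101] -> not filled
(169,36): row=0b10101001, col=0b100100, row AND col = 0b100000 = 32; 32 != 36 -> empty

Answer: no no no no no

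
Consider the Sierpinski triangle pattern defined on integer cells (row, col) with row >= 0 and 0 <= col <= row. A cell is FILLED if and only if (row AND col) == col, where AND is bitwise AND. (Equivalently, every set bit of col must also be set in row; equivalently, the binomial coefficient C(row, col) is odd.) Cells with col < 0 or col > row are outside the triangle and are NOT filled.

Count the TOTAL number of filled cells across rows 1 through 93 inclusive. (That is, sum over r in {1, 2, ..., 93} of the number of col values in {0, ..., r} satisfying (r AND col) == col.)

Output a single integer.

r1=1 pc1: +2 =2
r2=10 pc1: +2 =4
r3=11 pc2: +4 =8
r4=100 pc1: +2 =10
r5=101 pc2: +4 =14
r6=110 pc2: +4 =18
r7=111 pc3: +8 =26
r8=1000 pc1: +2 =28
r9=1001 pc2: +4 =32
r10=1010 pc2: +4 =36
r11=1011 pc3: +8 =44
r12=1100 pc2: +4 =48
r13=1101 pc3: +8 =56
r14=1110 pc3: +8 =64
r15=1111 pc4: +16 =80
r16=10000 pc1: +2 =82
r17=10001 pc2: +4 =86
r18=10010 pc2: +4 =90
r19=10011 pc3: +8 =98
r20=10100 pc2: +4 =102
r21=10101 pc3: +8 =110
r22=10110 pc3: +8 =118
r23=10111 pc4: +16 =134
r24=11000 pc2: +4 =138
r25=11001 pc3: +8 =146
r26=11010 pc3: +8 =154
r27=11011 pc4: +16 =170
r28=11100 pc3: +8 =178
r29=11101 pc4: +16 =194
r30=11110 pc4: +16 =210
r31=11111 pc5: +32 =242
r32=100000 pc1: +2 =244
r33=100001 pc2: +4 =248
r34=100010 pc2: +4 =252
r35=100011 pc3: +8 =260
r36=100100 pc2: +4 =264
r37=100101 pc3: +8 =272
r38=100110 pc3: +8 =280
r39=100111 pc4: +16 =296
r40=101000 pc2: +4 =300
r41=101001 pc3: +8 =308
r42=101010 pc3: +8 =316
r43=101011 pc4: +16 =332
r44=101100 pc3: +8 =340
r45=101101 pc4: +16 =356
r46=101110 pc4: +16 =372
r47=101111 pc5: +32 =404
r48=110000 pc2: +4 =408
r49=110001 pc3: +8 =416
r50=110010 pc3: +8 =424
r51=110011 pc4: +16 =440
r52=110100 pc3: +8 =448
r53=110101 pc4: +16 =464
r54=110110 pc4: +16 =480
r55=110111 pc5: +32 =512
r56=111000 pc3: +8 =520
r57=111001 pc4: +16 =536
r58=111010 pc4: +16 =552
r59=111011 pc5: +32 =584
r60=111100 pc4: +16 =600
r61=111101 pc5: +32 =632
r62=111110 pc5: +32 =664
r63=111111 pc6: +64 =728
r64=1000000 pc1: +2 =730
r65=1000001 pc2: +4 =734
r66=1000010 pc2: +4 =738
r67=1000011 pc3: +8 =746
r68=1000100 pc2: +4 =750
r69=1000101 pc3: +8 =758
r70=1000110 pc3: +8 =766
r71=1000111 pc4: +16 =782
r72=1001000 pc2: +4 =786
r73=1001001 pc3: +8 =794
r74=1001010 pc3: +8 =802
r75=1001011 pc4: +16 =818
r76=1001100 pc3: +8 =826
r77=1001101 pc4: +16 =842
r78=1001110 pc4: +16 =858
r79=1001111 pc5: +32 =890
r80=1010000 pc2: +4 =894
r81=1010001 pc3: +8 =902
r82=1010010 pc3: +8 =910
r83=1010011 pc4: +16 =926
r84=1010100 pc3: +8 =934
r85=1010101 pc4: +16 =950
r86=1010110 pc4: +16 =966
r87=1010111 pc5: +32 =998
r88=1011000 pc3: +8 =1006
r89=1011001 pc4: +16 =1022
r90=1011010 pc4: +16 =1038
r91=1011011 pc5: +32 =1070
r92=1011100 pc4: +16 =1086
r93=1011101 pc5: +32 =1118

Answer: 1118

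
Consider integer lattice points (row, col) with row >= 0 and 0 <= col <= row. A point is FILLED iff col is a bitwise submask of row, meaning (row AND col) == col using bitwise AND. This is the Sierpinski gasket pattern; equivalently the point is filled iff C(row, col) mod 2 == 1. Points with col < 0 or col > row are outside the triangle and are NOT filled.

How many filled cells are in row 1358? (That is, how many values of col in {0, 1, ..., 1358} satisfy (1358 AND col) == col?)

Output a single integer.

1358 in binary = 10101001110
popcount(1358) = number of 1-bits in 10101001110 = 6
A col c satisfies (1358 AND c) == c iff every set bit of c is also set in 1358; each of the 6 set bits of 1358 can independently be on or off in c.
count = 2^6 = 64

Answer: 64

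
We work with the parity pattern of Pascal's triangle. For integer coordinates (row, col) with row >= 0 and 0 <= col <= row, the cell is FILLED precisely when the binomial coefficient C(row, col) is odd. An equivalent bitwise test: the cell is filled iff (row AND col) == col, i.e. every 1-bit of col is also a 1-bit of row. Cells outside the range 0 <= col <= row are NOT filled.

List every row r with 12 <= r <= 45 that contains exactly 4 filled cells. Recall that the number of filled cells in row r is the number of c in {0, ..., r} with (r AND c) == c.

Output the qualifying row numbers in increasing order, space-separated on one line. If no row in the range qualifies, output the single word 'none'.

Answer: 12 17 18 20 24 33 34 36 40

Derivation:
Row r has 2^popcount(r) filled cells, so we need popcount(r) = log2(4) = 2.
Scan r = 12..45 and keep those with exactly 2 one-bits:
r=12=1100 popcount=2 -> KEEP
r=13=1101 popcount=3 -> skip
r=14=1110 popcount=3 -> skip
r=15=1111 popcount=4 -> skip
r=16=10000 popcount=1 -> skip
r=17=10001 popcount=2 -> KEEP
r=18=10010 popcount=2 -> KEEP
r=19=10011 popcount=3 -> skip
r=20=10100 popcount=2 -> KEEP
r=21=10101 popcount=3 -> skip
r=22=10110 popcount=3 -> skip
r=23=10111 popcount=4 -> skip
r=24=11000 popcount=2 -> KEEP
r=25=11001 popcount=3 -> skip
r=26=11010 popcount=3 -> skip
r=27=11011 popcount=4 -> skip
r=28=11100 popcount=3 -> skip
r=29=11101 popcount=4 -> skip
r=30=11110 popcount=4 -> skip
r=31=11111 popcount=5 -> skip
r=32=100000 popcount=1 -> skip
r=33=100001 popcount=2 -> KEEP
r=34=100010 popcount=2 -> KEEP
r=35=100011 popcount=3 -> skip
r=36=100100 popcount=2 -> KEEP
r=37=100101 popcount=3 -> skip
r=38=100110 popcount=3 -> skip
r=39=100111 popcount=4 -> skip
r=40=101000 popcount=2 -> KEEP
r=41=101001 popcount=3 -> skip
r=42=101010 popcount=3 -> skip
r=43=101011 popcount=4 -> skip
r=44=101100 popcount=3 -> skip
r=45=101101 popcount=4 -> skip
Kept rows: 12 17 18 20 24 33 34 36 40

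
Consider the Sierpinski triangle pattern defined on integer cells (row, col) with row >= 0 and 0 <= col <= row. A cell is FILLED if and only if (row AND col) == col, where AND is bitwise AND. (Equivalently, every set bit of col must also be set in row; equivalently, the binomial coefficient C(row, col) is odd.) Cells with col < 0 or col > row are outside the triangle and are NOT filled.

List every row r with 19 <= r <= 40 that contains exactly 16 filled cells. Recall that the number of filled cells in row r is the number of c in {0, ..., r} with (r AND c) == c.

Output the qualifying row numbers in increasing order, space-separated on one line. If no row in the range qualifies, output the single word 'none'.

Row r has 2^popcount(r) filled cells, so we need popcount(r) = log2(16) = 4.
Scan r = 19..40 and keep those with exactly 4 one-bits:
r=19=10011 popcount=3 -> skip
r=20=10100 popcount=2 -> skip
r=21=10101 popcount=3 -> skip
r=22=10110 popcount=3 -> skip
r=23=10111 popcount=4 -> KEEP
r=24=11000 popcount=2 -> skip
r=25=11001 popcount=3 -> skip
r=26=11010 popcount=3 -> skip
r=27=11011 popcount=4 -> KEEP
r=28=11100 popcount=3 -> skip
r=29=11101 popcount=4 -> KEEP
r=30=11110 popcount=4 -> KEEP
r=31=11111 popcount=5 -> skip
r=32=100000 popcount=1 -> skip
r=33=100001 popcount=2 -> skip
r=34=100010 popcount=2 -> skip
r=35=100011 popcount=3 -> skip
r=36=100100 popcount=2 -> skip
r=37=100101 popcount=3 -> skip
r=38=100110 popcount=3 -> skip
r=39=100111 popcount=4 -> KEEP
r=40=101000 popcount=2 -> skip
Kept rows: 23 27 29 30 39

Answer: 23 27 29 30 39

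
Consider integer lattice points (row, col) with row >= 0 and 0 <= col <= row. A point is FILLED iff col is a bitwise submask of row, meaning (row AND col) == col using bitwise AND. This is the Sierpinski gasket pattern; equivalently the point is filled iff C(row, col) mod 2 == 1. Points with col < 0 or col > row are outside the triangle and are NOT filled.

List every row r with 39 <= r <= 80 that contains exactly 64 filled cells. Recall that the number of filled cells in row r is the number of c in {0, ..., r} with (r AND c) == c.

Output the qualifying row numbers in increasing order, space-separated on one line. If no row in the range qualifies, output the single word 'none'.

Answer: 63

Derivation:
Row r has 2^popcount(r) filled cells, so we need popcount(r) = log2(64) = 6.
Scan r = 39..80 and keep those with exactly 6 one-bits:
r=39=100111 popcount=4 -> skip
r=40=101000 popcount=2 -> skip
r=41=101001 popcount=3 -> skip
r=42=101010 popcount=3 -> skip
r=43=101011 popcount=4 -> skip
r=44=101100 popcount=3 -> skip
r=45=101101 popcount=4 -> skip
r=46=101110 popcount=4 -> skip
r=47=101111 popcount=5 -> skip
r=48=110000 popcount=2 -> skip
r=49=110001 popcount=3 -> skip
r=50=110010 popcount=3 -> skip
r=51=110011 popcount=4 -> skip
r=52=110100 popcount=3 -> skip
r=53=110101 popcount=4 -> skip
r=54=110110 popcount=4 -> skip
r=55=110111 popcount=5 -> skip
r=56=111000 popcount=3 -> skip
r=57=111001 popcount=4 -> skip
r=58=111010 popcount=4 -> skip
r=59=111011 popcount=5 -> skip
r=60=111100 popcount=4 -> skip
r=61=111101 popcount=5 -> skip
r=62=111110 popcount=5 -> skip
r=63=111111 popcount=6 -> KEEP
r=64=1000000 popcount=1 -> skip
r=65=1000001 popcount=2 -> skip
r=66=1000010 popcount=2 -> skip
r=67=1000011 popcount=3 -> skip
r=68=1000100 popcount=2 -> skip
r=69=1000101 popcount=3 -> skip
r=70=1000110 popcount=3 -> skip
r=71=1000111 popcount=4 -> skip
r=72=1001000 popcount=2 -> skip
r=73=1001001 popcount=3 -> skip
r=74=1001010 popcount=3 -> skip
r=75=1001011 popcount=4 -> skip
r=76=1001100 popcount=3 -> skip
r=77=1001101 popcount=4 -> skip
r=78=1001110 popcount=4 -> skip
r=79=1001111 popcount=5 -> skip
r=80=1010000 popcount=2 -> skip
Kept rows: 63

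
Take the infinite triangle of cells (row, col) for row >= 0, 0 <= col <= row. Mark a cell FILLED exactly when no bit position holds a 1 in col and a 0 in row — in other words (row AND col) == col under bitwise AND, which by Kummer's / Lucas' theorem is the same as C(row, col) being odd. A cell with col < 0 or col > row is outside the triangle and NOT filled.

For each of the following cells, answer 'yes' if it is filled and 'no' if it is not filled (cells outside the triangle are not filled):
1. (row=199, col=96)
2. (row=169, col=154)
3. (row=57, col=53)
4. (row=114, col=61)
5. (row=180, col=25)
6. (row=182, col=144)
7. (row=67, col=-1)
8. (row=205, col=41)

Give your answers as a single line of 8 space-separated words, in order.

(199,96): row=0b11000111, col=0b1100000, row AND col = 0b1000000 = 64; 64 != 96 -> empty
(169,154): row=0b10101001, col=0b10011010, row AND col = 0b10001000 = 136; 136 != 154 -> empty
(57,53): row=0b111001, col=0b110101, row AND col = 0b110001 = 49; 49 != 53 -> empty
(114,61): row=0b1110010, col=0b111101, row AND col = 0b110000 = 48; 48 != 61 -> empty
(180,25): row=0b10110100, col=0b11001, row AND col = 0b10000 = 16; 16 != 25 -> empty
(182,144): row=0b10110110, col=0b10010000, row AND col = 0b10010000 = 144; 144 == 144 -> filled
(67,-1): col outside [0, 67] -> not filled
(205,41): row=0b11001101, col=0b101001, row AND col = 0b1001 = 9; 9 != 41 -> empty

Answer: no no no no no yes no no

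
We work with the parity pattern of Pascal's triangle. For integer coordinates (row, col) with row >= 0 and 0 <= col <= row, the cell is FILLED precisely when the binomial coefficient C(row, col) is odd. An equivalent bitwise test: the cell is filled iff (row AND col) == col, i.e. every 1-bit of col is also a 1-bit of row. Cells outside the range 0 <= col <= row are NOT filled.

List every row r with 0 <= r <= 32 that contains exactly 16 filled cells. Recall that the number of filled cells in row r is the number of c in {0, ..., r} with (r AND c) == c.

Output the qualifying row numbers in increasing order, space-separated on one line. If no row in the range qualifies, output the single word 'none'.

Row r has 2^popcount(r) filled cells, so we need popcount(r) = log2(16) = 4.
Scan r = 0..32 and keep those with exactly 4 one-bits:
r=0=0 popcount=0 -> skip
r=1=1 popcount=1 -> skip
r=2=10 popcount=1 -> skip
r=3=11 popcount=2 -> skip
r=4=100 popcount=1 -> skip
r=5=101 popcount=2 -> skip
r=6=110 popcount=2 -> skip
r=7=111 popcount=3 -> skip
r=8=1000 popcount=1 -> skip
r=9=1001 popcount=2 -> skip
r=10=1010 popcount=2 -> skip
r=11=1011 popcount=3 -> skip
r=12=1100 popcount=2 -> skip
r=13=1101 popcount=3 -> skip
r=14=1110 popcount=3 -> skip
r=15=1111 popcount=4 -> KEEP
r=16=10000 popcount=1 -> skip
r=17=10001 popcount=2 -> skip
r=18=10010 popcount=2 -> skip
r=19=10011 popcount=3 -> skip
r=20=10100 popcount=2 -> skip
r=21=10101 popcount=3 -> skip
r=22=10110 popcount=3 -> skip
r=23=10111 popcount=4 -> KEEP
r=24=11000 popcount=2 -> skip
r=25=11001 popcount=3 -> skip
r=26=11010 popcount=3 -> skip
r=27=11011 popcount=4 -> KEEP
r=28=11100 popcount=3 -> skip
r=29=11101 popcount=4 -> KEEP
r=30=11110 popcount=4 -> KEEP
r=31=11111 popcount=5 -> skip
r=32=100000 popcount=1 -> skip
Kept rows: 15 23 27 29 30

Answer: 15 23 27 29 30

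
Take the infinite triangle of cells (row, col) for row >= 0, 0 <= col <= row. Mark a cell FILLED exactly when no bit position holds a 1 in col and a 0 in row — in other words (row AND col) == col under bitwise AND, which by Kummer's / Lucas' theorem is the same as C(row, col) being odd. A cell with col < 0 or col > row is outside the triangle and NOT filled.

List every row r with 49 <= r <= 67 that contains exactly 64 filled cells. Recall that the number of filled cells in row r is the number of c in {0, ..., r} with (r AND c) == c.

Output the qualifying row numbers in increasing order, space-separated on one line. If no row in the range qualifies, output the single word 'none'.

Answer: 63

Derivation:
Row r has 2^popcount(r) filled cells, so we need popcount(r) = log2(64) = 6.
Scan r = 49..67 and keep those with exactly 6 one-bits:
r=49=110001 popcount=3 -> skip
r=50=110010 popcount=3 -> skip
r=51=110011 popcount=4 -> skip
r=52=110100 popcount=3 -> skip
r=53=110101 popcount=4 -> skip
r=54=110110 popcount=4 -> skip
r=55=110111 popcount=5 -> skip
r=56=111000 popcount=3 -> skip
r=57=111001 popcount=4 -> skip
r=58=111010 popcount=4 -> skip
r=59=111011 popcount=5 -> skip
r=60=111100 popcount=4 -> skip
r=61=111101 popcount=5 -> skip
r=62=111110 popcount=5 -> skip
r=63=111111 popcount=6 -> KEEP
r=64=1000000 popcount=1 -> skip
r=65=1000001 popcount=2 -> skip
r=66=1000010 popcount=2 -> skip
r=67=1000011 popcount=3 -> skip
Kept rows: 63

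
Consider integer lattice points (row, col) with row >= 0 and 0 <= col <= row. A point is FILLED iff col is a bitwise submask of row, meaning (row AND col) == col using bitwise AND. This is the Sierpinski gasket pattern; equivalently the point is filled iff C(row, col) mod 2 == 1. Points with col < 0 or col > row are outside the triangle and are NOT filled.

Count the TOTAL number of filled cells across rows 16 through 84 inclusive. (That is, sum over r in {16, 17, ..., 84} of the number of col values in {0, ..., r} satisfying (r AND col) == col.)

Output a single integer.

Answer: 854

Derivation:
r16=10000 pc1: +2 =2
r17=10001 pc2: +4 =6
r18=10010 pc2: +4 =10
r19=10011 pc3: +8 =18
r20=10100 pc2: +4 =22
r21=10101 pc3: +8 =30
r22=10110 pc3: +8 =38
r23=10111 pc4: +16 =54
r24=11000 pc2: +4 =58
r25=11001 pc3: +8 =66
r26=11010 pc3: +8 =74
r27=11011 pc4: +16 =90
r28=11100 pc3: +8 =98
r29=11101 pc4: +16 =114
r30=11110 pc4: +16 =130
r31=11111 pc5: +32 =162
r32=100000 pc1: +2 =164
r33=100001 pc2: +4 =168
r34=100010 pc2: +4 =172
r35=100011 pc3: +8 =180
r36=100100 pc2: +4 =184
r37=100101 pc3: +8 =192
r38=100110 pc3: +8 =200
r39=100111 pc4: +16 =216
r40=101000 pc2: +4 =220
r41=101001 pc3: +8 =228
r42=101010 pc3: +8 =236
r43=101011 pc4: +16 =252
r44=101100 pc3: +8 =260
r45=101101 pc4: +16 =276
r46=101110 pc4: +16 =292
r47=101111 pc5: +32 =324
r48=110000 pc2: +4 =328
r49=110001 pc3: +8 =336
r50=110010 pc3: +8 =344
r51=110011 pc4: +16 =360
r52=110100 pc3: +8 =368
r53=110101 pc4: +16 =384
r54=110110 pc4: +16 =400
r55=110111 pc5: +32 =432
r56=111000 pc3: +8 =440
r57=111001 pc4: +16 =456
r58=111010 pc4: +16 =472
r59=111011 pc5: +32 =504
r60=111100 pc4: +16 =520
r61=111101 pc5: +32 =552
r62=111110 pc5: +32 =584
r63=111111 pc6: +64 =648
r64=1000000 pc1: +2 =650
r65=1000001 pc2: +4 =654
r66=1000010 pc2: +4 =658
r67=1000011 pc3: +8 =666
r68=1000100 pc2: +4 =670
r69=1000101 pc3: +8 =678
r70=1000110 pc3: +8 =686
r71=1000111 pc4: +16 =702
r72=1001000 pc2: +4 =706
r73=1001001 pc3: +8 =714
r74=1001010 pc3: +8 =722
r75=1001011 pc4: +16 =738
r76=1001100 pc3: +8 =746
r77=1001101 pc4: +16 =762
r78=1001110 pc4: +16 =778
r79=1001111 pc5: +32 =810
r80=1010000 pc2: +4 =814
r81=1010001 pc3: +8 =822
r82=1010010 pc3: +8 =830
r83=1010011 pc4: +16 =846
r84=1010100 pc3: +8 =854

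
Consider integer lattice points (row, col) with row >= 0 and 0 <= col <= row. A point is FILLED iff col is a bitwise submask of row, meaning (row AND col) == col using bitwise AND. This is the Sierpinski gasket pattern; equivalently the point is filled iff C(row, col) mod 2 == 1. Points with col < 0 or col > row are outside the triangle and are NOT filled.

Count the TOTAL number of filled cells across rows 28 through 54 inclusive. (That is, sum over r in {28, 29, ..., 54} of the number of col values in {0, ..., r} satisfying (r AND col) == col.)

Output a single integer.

r28=11100 pc3: +8 =8
r29=11101 pc4: +16 =24
r30=11110 pc4: +16 =40
r31=11111 pc5: +32 =72
r32=100000 pc1: +2 =74
r33=100001 pc2: +4 =78
r34=100010 pc2: +4 =82
r35=100011 pc3: +8 =90
r36=100100 pc2: +4 =94
r37=100101 pc3: +8 =102
r38=100110 pc3: +8 =110
r39=100111 pc4: +16 =126
r40=101000 pc2: +4 =130
r41=101001 pc3: +8 =138
r42=101010 pc3: +8 =146
r43=101011 pc4: +16 =162
r44=101100 pc3: +8 =170
r45=101101 pc4: +16 =186
r46=101110 pc4: +16 =202
r47=101111 pc5: +32 =234
r48=110000 pc2: +4 =238
r49=110001 pc3: +8 =246
r50=110010 pc3: +8 =254
r51=110011 pc4: +16 =270
r52=110100 pc3: +8 =278
r53=110101 pc4: +16 =294
r54=110110 pc4: +16 =310

Answer: 310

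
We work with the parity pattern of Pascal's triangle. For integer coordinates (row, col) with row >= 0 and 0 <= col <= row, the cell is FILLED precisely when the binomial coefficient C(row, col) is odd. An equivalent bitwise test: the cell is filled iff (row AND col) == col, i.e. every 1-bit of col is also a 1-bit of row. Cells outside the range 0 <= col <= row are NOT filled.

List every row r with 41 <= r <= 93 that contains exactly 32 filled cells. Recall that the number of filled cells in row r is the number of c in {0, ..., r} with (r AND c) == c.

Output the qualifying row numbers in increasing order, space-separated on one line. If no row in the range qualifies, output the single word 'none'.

Answer: 47 55 59 61 62 79 87 91 93

Derivation:
Row r has 2^popcount(r) filled cells, so we need popcount(r) = log2(32) = 5.
Scan r = 41..93 and keep those with exactly 5 one-bits:
r=41=101001 popcount=3 -> skip
r=42=101010 popcount=3 -> skip
r=43=101011 popcount=4 -> skip
r=44=101100 popcount=3 -> skip
r=45=101101 popcount=4 -> skip
r=46=101110 popcount=4 -> skip
r=47=101111 popcount=5 -> KEEP
r=48=110000 popcount=2 -> skip
r=49=110001 popcount=3 -> skip
r=50=110010 popcount=3 -> skip
r=51=110011 popcount=4 -> skip
r=52=110100 popcount=3 -> skip
r=53=110101 popcount=4 -> skip
r=54=110110 popcount=4 -> skip
r=55=110111 popcount=5 -> KEEP
r=56=111000 popcount=3 -> skip
r=57=111001 popcount=4 -> skip
r=58=111010 popcount=4 -> skip
r=59=111011 popcount=5 -> KEEP
r=60=111100 popcount=4 -> skip
r=61=111101 popcount=5 -> KEEP
r=62=111110 popcount=5 -> KEEP
r=63=111111 popcount=6 -> skip
r=64=1000000 popcount=1 -> skip
r=65=1000001 popcount=2 -> skip
r=66=1000010 popcount=2 -> skip
r=67=1000011 popcount=3 -> skip
r=68=1000100 popcount=2 -> skip
r=69=1000101 popcount=3 -> skip
r=70=1000110 popcount=3 -> skip
r=71=1000111 popcount=4 -> skip
r=72=1001000 popcount=2 -> skip
r=73=1001001 popcount=3 -> skip
r=74=1001010 popcount=3 -> skip
r=75=1001011 popcount=4 -> skip
r=76=1001100 popcount=3 -> skip
r=77=1001101 popcount=4 -> skip
r=78=1001110 popcount=4 -> skip
r=79=1001111 popcount=5 -> KEEP
r=80=1010000 popcount=2 -> skip
r=81=1010001 popcount=3 -> skip
r=82=1010010 popcount=3 -> skip
r=83=1010011 popcount=4 -> skip
r=84=1010100 popcount=3 -> skip
r=85=1010101 popcount=4 -> skip
r=86=1010110 popcount=4 -> skip
r=87=1010111 popcount=5 -> KEEP
r=88=1011000 popcount=3 -> skip
r=89=1011001 popcount=4 -> skip
r=90=1011010 popcount=4 -> skip
r=91=1011011 popcount=5 -> KEEP
r=92=1011100 popcount=4 -> skip
r=93=1011101 popcount=5 -> KEEP
Kept rows: 47 55 59 61 62 79 87 91 93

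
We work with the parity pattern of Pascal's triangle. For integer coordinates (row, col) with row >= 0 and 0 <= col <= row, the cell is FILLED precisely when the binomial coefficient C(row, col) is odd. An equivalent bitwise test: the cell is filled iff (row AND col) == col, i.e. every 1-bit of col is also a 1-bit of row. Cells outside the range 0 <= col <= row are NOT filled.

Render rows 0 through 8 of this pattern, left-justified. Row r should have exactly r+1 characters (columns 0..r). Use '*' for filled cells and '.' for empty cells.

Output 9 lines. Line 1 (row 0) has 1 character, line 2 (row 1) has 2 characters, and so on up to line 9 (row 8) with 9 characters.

Answer: *
**
*.*
****
*...*
**..**
*.*.*.*
********
*.......*

Derivation:
r0=0: *
r1=1: **
r2=10: *.*
r3=11: ****
r4=100: *...*
r5=101: **..**
r6=110: *.*.*.*
r7=111: ********
r8=1000: *.......*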